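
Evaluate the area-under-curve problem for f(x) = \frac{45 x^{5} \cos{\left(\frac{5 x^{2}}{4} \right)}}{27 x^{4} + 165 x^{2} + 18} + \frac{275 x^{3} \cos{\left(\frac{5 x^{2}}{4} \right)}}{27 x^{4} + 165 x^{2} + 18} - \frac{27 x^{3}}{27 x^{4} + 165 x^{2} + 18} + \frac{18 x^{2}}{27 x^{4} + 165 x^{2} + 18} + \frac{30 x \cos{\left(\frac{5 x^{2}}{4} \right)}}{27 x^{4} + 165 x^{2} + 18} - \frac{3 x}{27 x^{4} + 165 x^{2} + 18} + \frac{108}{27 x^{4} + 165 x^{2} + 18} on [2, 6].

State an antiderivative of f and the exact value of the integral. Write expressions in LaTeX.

Integrate term by term and add the pieces.
F(x) = - \frac{\log{\left(\frac{x^{2}}{2} + 3 \right)}}{2} + \frac{2 \sin{\left(\frac{5 x^{2}}{4} \right)}}{3} + 2 \operatorname{atan}{\left(3 x \right)} is an antiderivative of f.
Check: d/dx[- \frac{\log{\left(\frac{x^{2}}{2} + 3 \right)}}{2} + \frac{2 \sin{\left(\frac{5 x^{2}}{4} \right)}}{3} + 2 \operatorname{atan}{\left(3 x \right)}] = \frac{45 x^{5} \cos{\left(\frac{5 x^{2}}{4} \right)} + 275 x^{3} \cos{\left(\frac{5 x^{2}}{4} \right)} - 27 x^{3} + 18 x^{2} + 30 x \cos{\left(\frac{5 x^{2}}{4} \right)} - 3 x + 108}{27 x^{4} + 165 x^{2} + 18}, which equals f(x).
F(6) = - \frac{\log{\left(21 \right)}}{2} + \frac{2 \sin{\left(45 \right)}}{3} + 2 \operatorname{atan}{\left(18 \right)}; F(2) = - \frac{\log{\left(5 \right)}}{2} + \frac{2 \sin{\left(5 \right)}}{3} + 2 \operatorname{atan}{\left(6 \right)}.
Integral = F(6) - F(2) = - 2 \operatorname{atan}{\left(6 \right)} - \frac{\log{\left(21 \right)}}{2} + \frac{2 \sin{\left(45 \right)}}{3} - \frac{2 \sin{\left(5 \right)}}{3} + \frac{\log{\left(5 \right)}}{2} + 2 \operatorname{atan}{\left(18 \right)}.

Antiderivative: F(x) = - \frac{\log{\left(\frac{x^{2}}{2} + 3 \right)}}{2} + \frac{2 \sin{\left(\frac{5 x^{2}}{4} \right)}}{3} + 2 \operatorname{atan}{\left(3 x \right)}; value = - 2 \operatorname{atan}{\left(6 \right)} - \frac{\log{\left(21 \right)}}{2} + \frac{2 \sin{\left(45 \right)}}{3} - \frac{2 \sin{\left(5 \right)}}{3} + \frac{\log{\left(5 \right)}}{2} + 2 \operatorname{atan}{\left(18 \right)}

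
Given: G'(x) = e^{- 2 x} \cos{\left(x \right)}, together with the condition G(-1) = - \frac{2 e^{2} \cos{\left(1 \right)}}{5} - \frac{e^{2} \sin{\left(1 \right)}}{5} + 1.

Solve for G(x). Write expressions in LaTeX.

G(x) = \frac{\left(5 e^{2 x} + \sin{\left(x \right)} - 2 \cos{\left(x \right)}\right) e^{- 2 x}}{5}

Differentiate the proposed G(x) back; it has to land on the given G'(x).
A general antiderivative is \frac{e^{- 2 x} \sin{\left(x \right)}}{5} - \frac{2 e^{- 2 x} \cos{\left(x \right)}}{5} + C.
The condition gives C = - \frac{2 e^{2} \cos{\left(1 \right)}}{5} - \frac{e^{2} \sin{\left(1 \right)}}{5} + 1 - (- \frac{2 e^{2} \cos{\left(1 \right)}}{5} - \frac{e^{2} \sin{\left(1 \right)}}{5}) = 1.
So G(x) = \frac{\left(5 e^{2 x} + \sin{\left(x \right)} - 2 \cos{\left(x \right)}\right) e^{- 2 x}}{5}.
Check: d/dx[\frac{\left(5 e^{2 x} + \sin{\left(x \right)} - 2 \cos{\left(x \right)}\right) e^{- 2 x}}{5}] = e^{- 2 x} \cos{\left(x \right)} = G'(x).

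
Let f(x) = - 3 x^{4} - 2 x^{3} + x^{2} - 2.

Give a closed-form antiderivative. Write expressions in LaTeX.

An antiderivative is F(x) = - \frac{3 x^{5}}{5} - \frac{x^{4}}{2} + \frac{x^{3}}{3} - 2 x.

Integrate term by term and add the pieces.
Check: d/dx[- \frac{3 x^{5}}{5} - \frac{x^{4}}{2} + \frac{x^{3}}{3} - 2 x] = - 3 x^{4} - 2 x^{3} + x^{2} - 2 = f(x).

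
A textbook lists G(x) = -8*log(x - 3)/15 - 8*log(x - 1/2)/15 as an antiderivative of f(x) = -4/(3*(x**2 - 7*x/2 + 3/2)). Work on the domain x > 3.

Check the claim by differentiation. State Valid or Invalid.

d/dx[G] = (56 - 32*x)/(30*x**2 - 105*x + 45)
d/dx[G] - f(x) = -32/(30*x - 15) != 0.

Invalid: d/dx[G] - f = -32/(30*x - 15), which is not 0.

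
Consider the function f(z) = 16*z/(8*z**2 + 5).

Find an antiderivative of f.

An antiderivative is F(z) = log(4*z**2 + 5/2).

The substitution u = 4*z**2 + 5/2 works: f is exactly (dF/du)*(du/dz) for that inner function.
Check: d/dz[log(4*z**2 + 5/2)] = 16*z/(8*z**2 + 5) = f(z).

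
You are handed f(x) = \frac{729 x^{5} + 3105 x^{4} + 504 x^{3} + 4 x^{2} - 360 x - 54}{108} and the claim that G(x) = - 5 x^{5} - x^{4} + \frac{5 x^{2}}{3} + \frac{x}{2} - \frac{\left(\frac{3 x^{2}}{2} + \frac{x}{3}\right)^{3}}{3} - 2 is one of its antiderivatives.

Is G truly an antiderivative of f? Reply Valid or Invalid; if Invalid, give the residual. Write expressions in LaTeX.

Invalid: d/dx[G] - f = - \frac{27 x^{5}}{2} - \frac{115 x^{4}}{2} - \frac{28 x^{3}}{3} - \frac{2 x^{2}}{27} + \frac{20 x}{3} + 1, which is not 0.

d/dx[G] = - \frac{27 x^{5}}{4} - \frac{115 x^{4}}{4} - \frac{14 x^{3}}{3} - \frac{x^{2}}{27} + \frac{10 x}{3} + \frac{1}{2}
d/dx[G] - f(x) = - \frac{27 x^{5}}{2} - \frac{115 x^{4}}{2} - \frac{28 x^{3}}{3} - \frac{2 x^{2}}{27} + \frac{20 x}{3} + 1 != 0.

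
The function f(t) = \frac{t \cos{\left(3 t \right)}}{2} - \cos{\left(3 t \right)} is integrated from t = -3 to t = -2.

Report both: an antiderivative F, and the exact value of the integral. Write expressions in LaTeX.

Antiderivative: F(t) = \frac{t \sin{\left(3 t \right)}}{6} - \frac{\sin{\left(3 t \right)}}{3} + \frac{\cos{\left(3 t \right)}}{18}; value = - \frac{5 \sin{\left(9 \right)}}{6} + \frac{2 \sin{\left(6 \right)}}{3} - \frac{\cos{\left(9 \right)}}{18} + \frac{\cos{\left(6 \right)}}{18}

The integrand splits into summands that can be handled one at a time.
F(t) = \frac{t \sin{\left(3 t \right)}}{6} - \frac{\sin{\left(3 t \right)}}{3} + \frac{\cos{\left(3 t \right)}}{18} is an antiderivative of f.
Check: d/dt[\frac{t \sin{\left(3 t \right)}}{6} - \frac{\sin{\left(3 t \right)}}{3} + \frac{\cos{\left(3 t \right)}}{18}] = \frac{t \cos{\left(3 t \right)}}{2} - \cos{\left(3 t \right)} = f(t).
F(-2) = \frac{2 \sin{\left(6 \right)}}{3} + \frac{\cos{\left(6 \right)}}{18}; F(-3) = \frac{\cos{\left(9 \right)}}{18} + \frac{5 \sin{\left(9 \right)}}{6}.
Integral = F(-2) - F(-3) = - \frac{5 \sin{\left(9 \right)}}{6} + \frac{2 \sin{\left(6 \right)}}{3} - \frac{\cos{\left(9 \right)}}{18} + \frac{\cos{\left(6 \right)}}{18}.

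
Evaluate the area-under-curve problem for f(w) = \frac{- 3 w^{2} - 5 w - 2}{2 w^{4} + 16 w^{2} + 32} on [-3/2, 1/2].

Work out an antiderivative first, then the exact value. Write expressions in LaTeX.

Antiderivative: F(w) = - \frac{7 w^{2} \operatorname{atan}{\left(\frac{w}{2} \right)} - 10 w + 28 \operatorname{atan}{\left(\frac{w}{2} \right)} - 20}{16 \left(w^{2} + 4\right)}; value = - \frac{7 \operatorname{atan}{\left(\frac{3}{4} \right)}}{16} - \frac{7 \operatorname{atan}{\left(\frac{1}{4} \right)}}{16} + \frac{27}{85}

Since d/dw undoes antidifferentiation here, F'(w) = f(w) is required of F(w).
F(w) = - \frac{7 w^{2} \operatorname{atan}{\left(\frac{w}{2} \right)} - 10 w + 28 \operatorname{atan}{\left(\frac{w}{2} \right)} - 20}{16 \left(w^{2} + 4\right)} is an antiderivative of f.
Check: d/dw[- \frac{7 w^{2} \operatorname{atan}{\left(\frac{w}{2} \right)} - 10 w + 28 \operatorname{atan}{\left(\frac{w}{2} \right)} - 20}{16 \left(w^{2} + 4\right)}] = \frac{- 3 w^{2} - 5 w - 2}{2 w^{4} + 16 w^{2} + 32} = f(w).
F(1/2) = \frac{25}{68} - \frac{7 \operatorname{atan}{\left(\frac{1}{4} \right)}}{16}; F(-3/2) = \frac{1}{20} + \frac{7 \operatorname{atan}{\left(\frac{3}{4} \right)}}{16}.
Integral = F(1/2) - F(-3/2) = - \frac{7 \operatorname{atan}{\left(\frac{3}{4} \right)}}{16} - \frac{7 \operatorname{atan}{\left(\frac{1}{4} \right)}}{16} + \frac{27}{85}.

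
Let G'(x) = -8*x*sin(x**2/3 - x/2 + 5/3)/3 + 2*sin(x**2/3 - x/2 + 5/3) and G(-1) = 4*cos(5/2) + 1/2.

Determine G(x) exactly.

G(x) = (8*cos(x**2/3 - x/2 + 5/3) + 1)/2

G'(x) matches the chain-rule pattern g'(h)*h' with inner function h(x) = x**2/3 - x/2 + 5/3; substituting u = h(x) collapses the integral.
A general antiderivative is 4*cos(x**2/3 - x/2 + 5/3) + C.
The condition gives C = 4*cos(5/2) + 1/2 - (4*cos(5/2)) = 1/2.
So G(x) = (8*cos(x**2/3 - x/2 + 5/3) + 1)/2.
Check: d/dx[(8*cos(x**2/3 - x/2 + 5/3) + 1)/2] = -8*x*sin(x**2/3 - x/2 + 5/3)/3 + 2*sin(x**2/3 - x/2 + 5/3) = G'(x).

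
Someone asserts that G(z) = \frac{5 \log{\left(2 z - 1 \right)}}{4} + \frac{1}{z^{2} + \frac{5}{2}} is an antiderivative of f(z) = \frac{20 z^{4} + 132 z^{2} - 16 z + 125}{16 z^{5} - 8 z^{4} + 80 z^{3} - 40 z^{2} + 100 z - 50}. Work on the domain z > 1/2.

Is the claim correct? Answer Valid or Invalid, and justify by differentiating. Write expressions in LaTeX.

Invalid: d/dz[G] - f = - \frac{16 z}{4 z^{4} + 20 z^{2} + 25}, which is not 0.

d/dz[G] = \frac{20 z^{4} + 68 z^{2} + 16 z + 125}{16 z^{5} - 8 z^{4} + 80 z^{3} - 40 z^{2} + 100 z - 50}
d/dz[G] - f(z) = - \frac{16 z}{4 z^{4} + 20 z^{2} + 25} != 0.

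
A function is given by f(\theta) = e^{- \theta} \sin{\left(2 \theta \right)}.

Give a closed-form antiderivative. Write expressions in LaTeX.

A first test for any F(\theta): its \theta-derivative must equal f(\theta) identically.
Check: d/d\theta[- \frac{\left(\sin{\left(2 \theta \right)} + 2 \cos{\left(2 \theta \right)}\right) e^{- \theta}}{5}] = e^{- \theta} \sin{\left(2 \theta \right)} = f(\theta).

An antiderivative is F(\theta) = - \frac{\left(\sin{\left(2 \theta \right)} + 2 \cos{\left(2 \theta \right)}\right) e^{- \theta}}{5}.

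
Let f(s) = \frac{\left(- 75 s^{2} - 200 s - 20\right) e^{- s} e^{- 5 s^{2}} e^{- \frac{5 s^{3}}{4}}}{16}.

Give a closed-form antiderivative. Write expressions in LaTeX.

f matches the chain-rule pattern g'(h)*h' with inner function h(s) = - \frac{5 s^{3}}{4} - 5 s^{2} - s; substituting u = h(s) collapses the integral.
Check: d/ds[\frac{5 e^{- \frac{5 s^{3}}{4} - 5 s^{2} - s}}{4}] = \frac{\left(- 75 s^{2} - 200 s - 20\right) e^{- s} e^{- 5 s^{2}} e^{- \frac{5 s^{3}}{4}}}{16} = f(s).

An antiderivative is F(s) = \frac{5 e^{- \frac{5 s^{3}}{4} - 5 s^{2} - s}}{4}.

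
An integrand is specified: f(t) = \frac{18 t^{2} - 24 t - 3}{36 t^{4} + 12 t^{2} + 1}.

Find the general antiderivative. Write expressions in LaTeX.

f has the shape u'v + uv' for u = \frac{1}{4 t^{2} + \frac{2}{3}} and v = \frac{4}{3} - 2 t — it is the derivative of the product u*v.
Check: d/dt[- \frac{3 t - 2}{6 t^{2} + 1}] = \frac{18 t^{2} - 24 t - 3}{36 t^{4} + 12 t^{2} + 1} = f(t).

F(t) = - \frac{3 t - 2}{6 t^{2} + 1} + C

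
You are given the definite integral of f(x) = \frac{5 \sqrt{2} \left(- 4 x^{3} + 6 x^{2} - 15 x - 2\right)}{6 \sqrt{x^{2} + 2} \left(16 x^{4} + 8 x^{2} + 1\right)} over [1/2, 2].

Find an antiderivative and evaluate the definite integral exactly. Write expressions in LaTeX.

A first test for any F(x): its x-derivative must equal f(x) identically.
F(x) = - \frac{5 \sqrt{2} \left(x - 1\right) \sqrt{x^{2} + 2}}{6 \left(4 x^{2} + 1\right)} is an antiderivative of f.
Check: d/dx[- \frac{5 \sqrt{2} \left(x - 1\right) \sqrt{x^{2} + 2}}{6 \left(4 x^{2} + 1\right)}] = \frac{- 20 \sqrt{2} x^{3} + 30 \sqrt{2} x^{2} - 75 \sqrt{2} x - 10 \sqrt{2}}{96 x^{4} \sqrt{x^{2} + 2} + 48 x^{2} \sqrt{x^{2} + 2} + 6 \sqrt{x^{2} + 2}}, which equals f(x).
F(2) = - \frac{5 \sqrt{3}}{51}; F(1/2) = \frac{5 \sqrt{2}}{16}.
Integral = F(2) - F(1/2) = - \frac{5 \sqrt{2}}{16} - \frac{5 \sqrt{3}}{51}.

Antiderivative: F(x) = - \frac{5 \sqrt{2} \left(x - 1\right) \sqrt{x^{2} + 2}}{6 \left(4 x^{2} + 1\right)}; value = - \frac{5 \sqrt{2}}{16} - \frac{5 \sqrt{3}}{51}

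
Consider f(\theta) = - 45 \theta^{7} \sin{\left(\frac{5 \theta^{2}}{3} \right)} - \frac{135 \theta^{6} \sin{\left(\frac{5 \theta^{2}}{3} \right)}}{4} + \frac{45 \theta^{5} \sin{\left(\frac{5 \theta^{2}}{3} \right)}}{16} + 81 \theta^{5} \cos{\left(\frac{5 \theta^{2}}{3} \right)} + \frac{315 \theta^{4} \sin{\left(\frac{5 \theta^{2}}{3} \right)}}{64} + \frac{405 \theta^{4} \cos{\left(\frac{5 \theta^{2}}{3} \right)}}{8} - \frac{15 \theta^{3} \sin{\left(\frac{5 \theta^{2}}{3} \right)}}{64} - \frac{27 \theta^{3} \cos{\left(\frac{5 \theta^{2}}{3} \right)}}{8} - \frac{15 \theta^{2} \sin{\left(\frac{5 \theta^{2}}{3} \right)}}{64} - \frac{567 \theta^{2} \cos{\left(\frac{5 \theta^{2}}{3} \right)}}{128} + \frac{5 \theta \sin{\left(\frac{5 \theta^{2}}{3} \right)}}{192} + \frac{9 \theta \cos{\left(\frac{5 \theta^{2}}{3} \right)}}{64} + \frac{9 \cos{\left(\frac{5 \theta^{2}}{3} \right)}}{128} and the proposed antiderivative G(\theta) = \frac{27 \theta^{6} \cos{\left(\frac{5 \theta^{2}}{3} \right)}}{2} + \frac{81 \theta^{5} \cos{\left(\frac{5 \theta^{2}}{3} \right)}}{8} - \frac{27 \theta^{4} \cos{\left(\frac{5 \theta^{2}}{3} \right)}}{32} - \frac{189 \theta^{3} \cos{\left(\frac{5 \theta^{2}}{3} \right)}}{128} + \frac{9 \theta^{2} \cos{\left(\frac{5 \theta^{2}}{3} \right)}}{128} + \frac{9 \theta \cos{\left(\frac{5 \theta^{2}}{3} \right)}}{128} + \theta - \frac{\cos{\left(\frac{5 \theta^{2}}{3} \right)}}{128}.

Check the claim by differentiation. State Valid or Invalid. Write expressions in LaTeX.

Invalid: d/d\theta[G] - f = 1, which is not 0.

d/d\theta[G] = - 45 \theta^{7} \sin{\left(\frac{5 \theta^{2}}{3} \right)} - \frac{135 \theta^{6} \sin{\left(\frac{5 \theta^{2}}{3} \right)}}{4} + \frac{45 \theta^{5} \sin{\left(\frac{5 \theta^{2}}{3} \right)}}{16} + 81 \theta^{5} \cos{\left(\frac{5 \theta^{2}}{3} \right)} + \frac{315 \theta^{4} \sin{\left(\frac{5 \theta^{2}}{3} \right)}}{64} + \frac{405 \theta^{4} \cos{\left(\frac{5 \theta^{2}}{3} \right)}}{8} - \frac{15 \theta^{3} \sin{\left(\frac{5 \theta^{2}}{3} \right)}}{64} - \frac{27 \theta^{3} \cos{\left(\frac{5 \theta^{2}}{3} \right)}}{8} - \frac{15 \theta^{2} \sin{\left(\frac{5 \theta^{2}}{3} \right)}}{64} - \frac{567 \theta^{2} \cos{\left(\frac{5 \theta^{2}}{3} \right)}}{128} + \frac{5 \theta \sin{\left(\frac{5 \theta^{2}}{3} \right)}}{192} + \frac{9 \theta \cos{\left(\frac{5 \theta^{2}}{3} \right)}}{64} + \frac{9 \cos{\left(\frac{5 \theta^{2}}{3} \right)}}{128} + 1
d/d\theta[G] - f(\theta) = 1 != 0.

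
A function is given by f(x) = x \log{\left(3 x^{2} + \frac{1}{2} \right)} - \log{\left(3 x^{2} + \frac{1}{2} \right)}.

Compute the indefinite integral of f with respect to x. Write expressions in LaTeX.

F(x) = \frac{x^{2} \log{\left(3 x^{2} + \frac{1}{2} \right)}}{2} - \frac{x^{2}}{2} - x \log{\left(3 x^{2} + \frac{1}{2} \right)} + 2 x + \frac{\log{\left(x^{2} + \frac{1}{6} \right)}}{12} - \frac{\sqrt{6} \operatorname{atan}{\left(\sqrt{6} x \right)}}{3} + C

The integrand splits into summands that can be handled one at a time.
Check: d/dx[\frac{x^{2} \log{\left(3 x^{2} + \frac{1}{2} \right)}}{2} - \frac{x^{2}}{2} - x \log{\left(3 x^{2} + \frac{1}{2} \right)} + 2 x + \frac{\log{\left(x^{2} + \frac{1}{6} \right)}}{12} - \frac{\sqrt{6} \operatorname{atan}{\left(\sqrt{6} x \right)}}{3}] = x \log{\left(3 x^{2} + \frac{1}{2} \right)} - \log{\left(3 x^{2} + \frac{1}{2} \right)} = f(x).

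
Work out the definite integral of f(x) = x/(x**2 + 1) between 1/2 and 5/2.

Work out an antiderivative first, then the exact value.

Antiderivative: F(x) = log(x**2 + 1)/2; value = -log(5/4)/2 + log(29/4)/2

The substitution u = x**2 + 1 works: f is exactly (dF/du)*(du/dx) for that inner function.
F(x) = log(x**2 + 1)/2 is an antiderivative of f.
Check: d/dx[log(x**2 + 1)/2] = x/(x**2 + 1) = f(x).
F(5/2) = log(29/4)/2; F(1/2) = log(5/4)/2.
Integral = F(5/2) - F(1/2) = -log(5/4)/2 + log(29/4)/2.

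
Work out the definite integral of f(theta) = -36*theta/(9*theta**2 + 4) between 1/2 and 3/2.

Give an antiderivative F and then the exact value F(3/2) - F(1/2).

The substitution u = 3*theta**2/2 + 2/3 works: f is exactly (dF/du)*(du/dtheta) for that inner function.
F(theta) = -2*log(3*theta**2/2 + 2/3) is an antiderivative of f.
Check: d/dtheta[-2*log(3*theta**2/2 + 2/3)] = -36*theta/(9*theta**2 + 4) = f(theta).
F(3/2) = -2*log(97/24); F(1/2) = -2*log(25/24).
Integral = F(3/2) - F(1/2) = -2*log(97/24) + 2*log(25/24).

Antiderivative: F(theta) = -2*log(3*theta**2/2 + 2/3); value = -2*log(97/24) + 2*log(25/24)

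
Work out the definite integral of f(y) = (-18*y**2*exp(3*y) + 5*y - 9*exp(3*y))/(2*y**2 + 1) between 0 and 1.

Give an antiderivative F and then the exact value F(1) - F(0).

Antiderivative: F(y) = (-12*exp(3*y) + 5*log(2*y**2 + 1))/4; value = -3*exp(3) + 5*log(3)/4 + 3

A candidate is checked by its d/dy: the result must match f(y).
F(y) = (-12*exp(3*y) + 5*log(2*y**2 + 1))/4 is an antiderivative of f.
Check: d/dy[(-12*exp(3*y) + 5*log(2*y**2 + 1))/4] = (-18*y**2*exp(3*y) + 5*y - 9*exp(3*y))/(2*y**2 + 1) = f(y).
F(1) = -3*exp(3) + 5*log(3)/4; F(0) = -3.
Integral = F(1) - F(0) = -3*exp(3) + 5*log(3)/4 + 3.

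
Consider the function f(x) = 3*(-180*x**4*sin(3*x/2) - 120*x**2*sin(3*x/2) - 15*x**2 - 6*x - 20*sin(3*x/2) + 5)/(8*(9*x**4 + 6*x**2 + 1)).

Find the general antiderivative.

F(x) = (5*x/2 + 1/2)/(4*x**2 + 4/3) + 5*cos(3*x/2) + C

Check any antiderivative F(x) by computing F'(x) and comparing it with f(x).
Check: d/dx[(5*x/2 + 1/2)/(4*x**2 + 4/3) + 5*cos(3*x/2)] = (-540*x**4*sin(3*x/2) - 360*x**2*sin(3*x/2) - 45*x**2 - 18*x - 60*sin(3*x/2) + 15)/(72*x**4 + 48*x**2 + 8), which equals f(x).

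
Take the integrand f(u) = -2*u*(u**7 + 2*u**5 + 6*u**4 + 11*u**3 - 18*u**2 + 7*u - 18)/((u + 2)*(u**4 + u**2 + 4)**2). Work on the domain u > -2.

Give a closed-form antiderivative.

An antiderivative is F(u) = (-2*u**4*log(u/2 + 1) - 2*u**4*log(3) - 2*u**2*log(u/2 + 1) - 2*u**2*log(3) + 4*u - 8*log(u/2 + 1) - 8*log(3) - 5)/(u**4 + u**2 + 4).

For F(u) to be correct the identity F'(u) - f(u) = 0 must hold.
Check: d/du[(-2*u**4*log(u/2 + 1) - 2*u**4*log(3) - 2*u**2*log(u/2 + 1) - 2*u**2*log(3) + 4*u - 8*log(u/2 + 1) - 8*log(3) - 5)/(u**4 + u**2 + 4)] = (-2*u**8 - 4*u**6 - 12*u**5 - 22*u**4 + 36*u**3 - 14*u**2 + 36*u)/(u**9 + 2*u**8 + 2*u**7 + 4*u**6 + 9*u**5 + 18*u**4 + 8*u**3 + 16*u**2 + 16*u + 32), which equals f(u).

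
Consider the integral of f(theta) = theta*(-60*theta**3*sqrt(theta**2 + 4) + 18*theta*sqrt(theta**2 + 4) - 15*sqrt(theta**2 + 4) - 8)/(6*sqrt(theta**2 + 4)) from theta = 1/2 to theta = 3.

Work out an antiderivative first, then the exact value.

Antiderivative: F(theta) = -2*theta**5 + theta**3 - 5*theta**2/4 - 4*sqrt(theta**2 + 4)/3; value = -470 - 4*sqrt(13)/3 + 2*sqrt(17)/3

An antiderivative F(theta) passes only if d/dtheta[F] lands on f(theta) exactly.
F(theta) = -2*theta**5 + theta**3 - 5*theta**2/4 - 4*sqrt(theta**2 + 4)/3 is an antiderivative of f.
Check: d/dtheta[-2*theta**5 + theta**3 - 5*theta**2/4 - 4*sqrt(theta**2 + 4)/3] = (-60*theta**4*sqrt(theta**2 + 4) + 18*theta**2*sqrt(theta**2 + 4) - 15*theta*sqrt(theta**2 + 4) - 8*theta)/(6*sqrt(theta**2 + 4)), which equals f(theta).
F(3) = -1881/4 - 4*sqrt(13)/3; F(1/2) = -2*sqrt(17)/3 - 1/4.
Integral = F(3) - F(1/2) = -470 - 4*sqrt(13)/3 + 2*sqrt(17)/3.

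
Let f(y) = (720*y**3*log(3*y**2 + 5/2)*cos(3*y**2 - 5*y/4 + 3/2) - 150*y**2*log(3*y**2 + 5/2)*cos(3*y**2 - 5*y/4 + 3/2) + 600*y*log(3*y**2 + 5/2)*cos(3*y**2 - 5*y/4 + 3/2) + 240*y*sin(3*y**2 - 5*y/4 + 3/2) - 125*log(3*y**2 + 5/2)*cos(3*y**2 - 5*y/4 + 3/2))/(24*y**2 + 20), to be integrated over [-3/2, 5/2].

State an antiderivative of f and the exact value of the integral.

Recognize the product-rule pattern: f = u'v + uv' with u = 5*log(3*y**2 + 5/2), v = sin(3*y**2 - 5*y/4 + 3/2), so integration by parts undoes it.
F(y) = 5*log(3*y**2 + 5/2)*sin(3*y**2 - 5*y/4 + 3/2) is an antiderivative of f.
Check: d/dy[5*log(3*y**2 + 5/2)*sin(3*y**2 - 5*y/4 + 3/2)] = (720*y**3*log(3*y**2 + 5/2)*cos(3*y**2 - 5*y/4 + 3/2) - 150*y**2*log(3*y**2 + 5/2)*cos(3*y**2 - 5*y/4 + 3/2) + 600*y*log(3*y**2 + 5/2)*cos(3*y**2 - 5*y/4 + 3/2) + 240*y*sin(3*y**2 - 5*y/4 + 3/2) - 125*log(3*y**2 + 5/2)*cos(3*y**2 - 5*y/4 + 3/2))/(24*y**2 + 20) = f(y).
F(5/2) = 5*log(85/4)*sin(137/8); F(-3/2) = 5*log(37/4)*sin(81/8).
Integral = F(5/2) - F(-3/2) = 5*log(85/4)*sin(137/8) - 5*log(37/4)*sin(81/8).

Antiderivative: F(y) = 5*log(3*y**2 + 5/2)*sin(3*y**2 - 5*y/4 + 3/2); value = 5*log(85/4)*sin(137/8) - 5*log(37/4)*sin(81/8)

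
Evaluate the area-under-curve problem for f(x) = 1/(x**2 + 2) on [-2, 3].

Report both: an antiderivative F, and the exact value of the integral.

Whatever form F(x) takes, F'(x) = f(x) is non-negotiable.
F(x) = sqrt(2)*atan(sqrt(2)*x/2)/2 is an antiderivative of f.
Check: d/dx[sqrt(2)*atan(sqrt(2)*x/2)/2] = 1/(x**2 + 2) = f(x).
F(3) = sqrt(2)*atan(3*sqrt(2)/2)/2; F(-2) = -sqrt(2)*atan(sqrt(2))/2.
Integral = F(3) - F(-2) = sqrt(2)*atan(sqrt(2))/2 + sqrt(2)*atan(3*sqrt(2)/2)/2.

Antiderivative: F(x) = sqrt(2)*atan(sqrt(2)*x/2)/2; value = sqrt(2)*atan(sqrt(2))/2 + sqrt(2)*atan(3*sqrt(2)/2)/2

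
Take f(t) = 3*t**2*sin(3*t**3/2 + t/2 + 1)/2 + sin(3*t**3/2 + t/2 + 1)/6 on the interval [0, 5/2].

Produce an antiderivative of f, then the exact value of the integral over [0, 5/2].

The substitution u = 3*t**3/2 + t/2 + 1 works: f is exactly (dF/du)*(du/dt) for that inner function.
F(t) = -cos(3*t**3/2 + t/2 + 1)/3 is an antiderivative of f.
Check: d/dt[-cos(3*t**3/2 + t/2 + 1)/3] = 3*t**2*sin(3*t**3/2 + t/2 + 1)/2 + sin(3*t**3/2 + t/2 + 1)/6 = f(t).
F(5/2) = -cos(411/16)/3; F(0) = -cos(1)/3.
Integral = F(5/2) - F(0) = -cos(411/16)/3 + cos(1)/3.

Antiderivative: F(t) = -cos(3*t**3/2 + t/2 + 1)/3; value = -cos(411/16)/3 + cos(1)/3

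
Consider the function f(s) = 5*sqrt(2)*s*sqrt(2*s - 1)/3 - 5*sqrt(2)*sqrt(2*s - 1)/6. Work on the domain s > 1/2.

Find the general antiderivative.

Integrate term by term and add the pieces.
Check: d/ds[4*(s - 1/2)**(5/2)/3] = sqrt(2)*(10*s*sqrt(2*s - 1) - 5*sqrt(2*s - 1))/6, which equals f(s).

F(s) = 4*(s - 1/2)**(5/2)/3 + C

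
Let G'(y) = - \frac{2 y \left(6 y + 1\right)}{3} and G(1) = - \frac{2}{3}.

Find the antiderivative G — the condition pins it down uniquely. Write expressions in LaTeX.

G(y) = - \frac{4 y^{3}}{3} - \frac{y^{2}}{3} + 1

Whatever form G(y) takes, its d/dy must return the stated G'(y).
A general antiderivative is - \frac{4 y^{3}}{3} - \frac{y^{2}}{3} + C.
The condition gives C = - \frac{2}{3} - (- \frac{5}{3}) = 1.
So G(y) = - \frac{4 y^{3}}{3} - \frac{y^{2}}{3} + 1.
Check: d/dy[- \frac{4 y^{3}}{3} - \frac{y^{2}}{3} + 1] = - 4 y^{2} - \frac{2 y}{3}, which equals G'(y).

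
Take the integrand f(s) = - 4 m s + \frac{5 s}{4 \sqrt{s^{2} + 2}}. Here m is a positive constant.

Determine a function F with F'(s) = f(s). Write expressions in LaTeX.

An antiderivative is F(s) = - 2 m s^{2} + \frac{5 \sqrt{s^{2} + 2}}{4}.

The integrand splits into summands that can be handled one at a time.
Check: d/ds[- 2 m s^{2} + \frac{5 \sqrt{s^{2} + 2}}{4}] = \frac{- 16 m s \sqrt{s^{2} + 2} + 5 s}{4 \sqrt{s^{2} + 2}}, which equals f(s).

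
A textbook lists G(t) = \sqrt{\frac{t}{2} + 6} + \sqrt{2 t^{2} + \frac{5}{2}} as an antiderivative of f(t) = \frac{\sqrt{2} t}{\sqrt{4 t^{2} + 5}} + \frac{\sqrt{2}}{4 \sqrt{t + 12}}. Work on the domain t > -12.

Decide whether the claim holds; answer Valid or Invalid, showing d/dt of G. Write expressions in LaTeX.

d/dt[G] = \frac{8 \sqrt{2} t \sqrt{t + 12} + \sqrt{2} \sqrt{4 t^{2} + 5}}{4 \sqrt{t + 12} \sqrt{4 t^{2} + 5}}
d/dt[G] - f(t) = \frac{\sqrt{2} t}{\sqrt{4 t^{2} + 5}} != 0.

Invalid: d/dt[G] - f = \frac{\sqrt{2} t}{\sqrt{4 t^{2} + 5}}, which is not 0.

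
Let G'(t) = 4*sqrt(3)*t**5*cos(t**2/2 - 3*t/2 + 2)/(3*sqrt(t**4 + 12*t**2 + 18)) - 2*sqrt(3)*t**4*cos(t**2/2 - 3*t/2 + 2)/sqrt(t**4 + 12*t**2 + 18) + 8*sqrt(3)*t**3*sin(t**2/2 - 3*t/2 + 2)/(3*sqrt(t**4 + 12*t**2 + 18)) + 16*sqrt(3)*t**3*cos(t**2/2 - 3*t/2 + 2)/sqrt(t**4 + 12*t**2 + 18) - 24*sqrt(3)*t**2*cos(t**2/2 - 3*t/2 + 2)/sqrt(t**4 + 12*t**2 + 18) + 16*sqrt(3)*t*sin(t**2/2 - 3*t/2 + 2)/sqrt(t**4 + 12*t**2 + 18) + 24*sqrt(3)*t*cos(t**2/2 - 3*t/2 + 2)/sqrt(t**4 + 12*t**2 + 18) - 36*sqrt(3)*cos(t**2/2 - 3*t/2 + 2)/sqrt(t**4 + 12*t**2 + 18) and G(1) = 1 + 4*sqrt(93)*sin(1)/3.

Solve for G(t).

Recognize the product-rule pattern: G'(t) = u'v + uv' with u = 4*sqrt(t**4/3 + 4*t**2 + 6), v = sin(t**2/2 - 3*t/2 + 2), so integration by parts undoes it.
A general antiderivative is 4*sqrt(t**4/3 + 4*t**2 + 6)*sin(t**2/2 - 3*t/2 + 2) + C.
The condition gives C = 1 + 4*sqrt(93)*sin(1)/3 - (4*sqrt(93)*sin(1)/3) = 1.
So G(t) = (4*sqrt(3)*sqrt(t**4 + 12*t**2 + 18)*sin(t**2/2 - 3*t/2 + 2) + 3)/3.
Check: d/dt[(4*sqrt(3)*sqrt(t**4 + 12*t**2 + 18)*sin(t**2/2 - 3*t/2 + 2) + 3)/3] = (4*sqrt(3)*t**5*cos(t**2/2 - 3*t/2 + 2) - 6*sqrt(3)*t**4*cos(t**2/2 - 3*t/2 + 2) + 8*sqrt(3)*t**3*sin(t**2/2 - 3*t/2 + 2) + 48*sqrt(3)*t**3*cos(t**2/2 - 3*t/2 + 2) - 72*sqrt(3)*t**2*cos(t**2/2 - 3*t/2 + 2) + 48*sqrt(3)*t*sin(t**2/2 - 3*t/2 + 2) + 72*sqrt(3)*t*cos(t**2/2 - 3*t/2 + 2) - 108*sqrt(3)*cos(t**2/2 - 3*t/2 + 2))/(3*sqrt(t**4 + 12*t**2 + 18)), which equals G'(t).

G(t) = (4*sqrt(3)*sqrt(t**4 + 12*t**2 + 18)*sin(t**2/2 - 3*t/2 + 2) + 3)/3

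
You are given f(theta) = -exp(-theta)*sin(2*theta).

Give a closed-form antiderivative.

An antiderivative is F(theta) = exp(-theta)*sin(2*theta)/5 + 2*exp(-theta)*cos(2*theta)/5.

Any candidate F(theta) must reproduce f(theta) exactly when differentiated.
Check: d/dtheta[exp(-theta)*sin(2*theta)/5 + 2*exp(-theta)*cos(2*theta)/5] = -exp(-theta)*sin(2*theta) = f(theta).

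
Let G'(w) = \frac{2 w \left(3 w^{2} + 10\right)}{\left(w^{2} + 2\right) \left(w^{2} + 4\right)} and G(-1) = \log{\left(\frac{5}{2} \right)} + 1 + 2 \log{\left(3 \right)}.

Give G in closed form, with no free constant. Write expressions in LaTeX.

G(w) = \log{\left(\frac{w^{2}}{2} + 2 \right)} + 2 \log{\left(w^{2} + 2 \right)} + 1

A first test for any G(w): its w-derivative must equal the given G'(w).
A general antiderivative is \log{\left(\frac{w^{2}}{2} + 2 \right)} + 2 \log{\left(w^{2} + 2 \right)} + C.
The condition gives C = \log{\left(\frac{5}{2} \right)} + 1 + 2 \log{\left(3 \right)} - (\log{\left(\frac{5}{2} \right)} + 2 \log{\left(3 \right)}) = 1.
So G(w) = \log{\left(\frac{w^{2}}{2} + 2 \right)} + 2 \log{\left(w^{2} + 2 \right)} + 1.
Check: d/dw[\log{\left(\frac{w^{2}}{2} + 2 \right)} + 2 \log{\left(w^{2} + 2 \right)} + 1] = \frac{6 w^{3} + 20 w}{w^{4} + 6 w^{2} + 8}, which equals G'(w).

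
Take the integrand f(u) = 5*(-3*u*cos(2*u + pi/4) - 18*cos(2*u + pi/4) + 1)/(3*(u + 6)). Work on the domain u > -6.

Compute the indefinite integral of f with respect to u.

Whatever form F(u) takes, F'(u) = f(u) is non-negotiable.
Check: d/du[5*log(u + 6)/3 - 5*sin(2*u + pi/4)/2] = (-15*u*cos(2*u + pi/4) - 90*cos(2*u + pi/4) + 5)/(3*u + 18), which equals f(u).

F(u) = 5*log(u + 6)/3 - 5*sin(2*u + pi/4)/2 + C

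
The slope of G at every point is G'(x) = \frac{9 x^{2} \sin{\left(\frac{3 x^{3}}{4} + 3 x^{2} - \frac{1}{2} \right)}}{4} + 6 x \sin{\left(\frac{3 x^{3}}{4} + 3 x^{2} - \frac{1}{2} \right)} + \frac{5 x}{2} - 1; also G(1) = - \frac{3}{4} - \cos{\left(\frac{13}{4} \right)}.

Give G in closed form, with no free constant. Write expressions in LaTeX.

The integrand splits into summands that can be handled one at a time.
A general antiderivative is \frac{5 x^{2}}{4} - x - \cos{\left(\frac{3 x^{3}}{4} + 3 x^{2} - \frac{1}{2} \right)} + C.
The condition gives C = - \frac{3}{4} - \cos{\left(\frac{13}{4} \right)} - (\frac{1}{4} - \cos{\left(\frac{13}{4} \right)}) = -1.
So G(x) = \frac{5 x^{2}}{4} - x - \cos{\left(\frac{3 x^{3}}{4} + 3 x^{2} - \frac{1}{2} \right)} - 1.
Check: d/dx[\frac{5 x^{2}}{4} - x - \cos{\left(\frac{3 x^{3}}{4} + 3 x^{2} - \frac{1}{2} \right)} - 1] = \frac{9 x^{2} \sin{\left(\frac{3 x^{3}}{4} + 3 x^{2} - \frac{1}{2} \right)}}{4} + 6 x \sin{\left(\frac{3 x^{3}}{4} + 3 x^{2} - \frac{1}{2} \right)} + \frac{5 x}{2} - 1 = G'(x).

G(x) = \frac{5 x^{2}}{4} - x - \cos{\left(\frac{3 x^{3}}{4} + 3 x^{2} - \frac{1}{2} \right)} - 1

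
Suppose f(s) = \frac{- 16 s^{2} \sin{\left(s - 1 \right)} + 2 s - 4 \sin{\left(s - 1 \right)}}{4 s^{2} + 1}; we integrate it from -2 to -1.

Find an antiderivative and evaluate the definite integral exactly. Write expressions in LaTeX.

Check any antiderivative F(s) by computing F'(s) and comparing it with f(s).
F(s) = \frac{\log{\left(4 s^{2} + 1 \right)} + 16 \cos{\left(s - 1 \right)}}{4} is an antiderivative of f.
Check: d/ds[\frac{\log{\left(4 s^{2} + 1 \right)} + 16 \cos{\left(s - 1 \right)}}{4}] = \frac{- 16 s^{2} \sin{\left(s - 1 \right)} + 2 s - 4 \sin{\left(s - 1 \right)}}{4 s^{2} + 1} = f(s).
F(-1) = 4 \cos{\left(2 \right)} + \frac{\log{\left(5 \right)}}{4}; F(-2) = 4 \cos{\left(3 \right)} + \frac{\log{\left(17 \right)}}{4}.
Integral = F(-1) - F(-2) = 4 \cos{\left(2 \right)} - \frac{\log{\left(17 \right)}}{4} + \frac{\log{\left(5 \right)}}{4} - 4 \cos{\left(3 \right)}.

Antiderivative: F(s) = \frac{\log{\left(4 s^{2} + 1 \right)} + 16 \cos{\left(s - 1 \right)}}{4}; value = 4 \cos{\left(2 \right)} - \frac{\log{\left(17 \right)}}{4} + \frac{\log{\left(5 \right)}}{4} - 4 \cos{\left(3 \right)}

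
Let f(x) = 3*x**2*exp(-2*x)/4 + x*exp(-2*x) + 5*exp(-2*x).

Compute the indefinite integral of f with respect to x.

Recognize the product-rule pattern: f = u'v + uv' with u = -3*x**2/8 - 7*x/8 - 47/16, v = exp(-2*x), so integration by parts undoes it.
Check: d/dx[(-6*x**2 - 14*x - 47)*exp(-2*x)/16] = (3*x**2 + 4*x + 20)*exp(-2*x)/4, which equals f(x).

F(x) = (-6*x**2 - 14*x - 47)*exp(-2*x)/16 + C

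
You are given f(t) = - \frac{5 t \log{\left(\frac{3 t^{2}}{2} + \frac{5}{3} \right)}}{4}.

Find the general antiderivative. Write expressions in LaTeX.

Any candidate F(t) must reproduce f(t) exactly when differentiated.
Check: d/dt[\frac{5 \left(- 9 t^{2} \log{\left(\frac{3 t^{2}}{2} + \frac{5}{3} \right)} + 9 t^{2} - 10 \log{\left(9 t^{2} + 10 \right)}\right)}{72}] = - \frac{5 t \log{\left(9 t^{2} + 10 \right)}}{4} + \frac{5 t \log{\left(6 \right)}}{4}, which equals f(t).

F(t) = \frac{5 \left(- 9 t^{2} \log{\left(\frac{3 t^{2}}{2} + \frac{5}{3} \right)} + 9 t^{2} - 10 \log{\left(9 t^{2} + 10 \right)}\right)}{72} + C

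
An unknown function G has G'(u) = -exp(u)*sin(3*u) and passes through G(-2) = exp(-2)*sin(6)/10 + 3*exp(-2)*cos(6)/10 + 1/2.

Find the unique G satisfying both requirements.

G(u) = -exp(u)*sin(3*u)/10 + 3*exp(u)*cos(3*u)/10 + 1/2

A first test for any G(u): its u-derivative must equal the given G'(u).
A general antiderivative is -exp(u)*sin(3*u)/10 + 3*exp(u)*cos(3*u)/10 + C.
The condition gives C = exp(-2)*sin(6)/10 + 3*exp(-2)*cos(6)/10 + 1/2 - (exp(-2)*sin(6)/10 + 3*exp(-2)*cos(6)/10) = 1/2.
So G(u) = -exp(u)*sin(3*u)/10 + 3*exp(u)*cos(3*u)/10 + 1/2.
Check: d/du[-exp(u)*sin(3*u)/10 + 3*exp(u)*cos(3*u)/10 + 1/2] = -exp(u)*sin(3*u) = G'(u).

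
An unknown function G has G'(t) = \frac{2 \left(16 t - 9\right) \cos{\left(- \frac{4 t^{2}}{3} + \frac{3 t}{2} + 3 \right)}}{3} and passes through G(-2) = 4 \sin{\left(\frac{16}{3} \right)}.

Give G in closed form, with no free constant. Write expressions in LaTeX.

G(t) = - 4 \sin{\left(- \frac{4 t^{2}}{3} + \frac{3 t}{2} + 3 \right)}

G'(t) matches the chain-rule pattern g'(h)*h' with inner function h(t) = - \frac{4 t^{2}}{3} + \frac{3 t}{2} + 3; substituting u = h(t) collapses the integral.
A general antiderivative is - 4 \sin{\left(- \frac{4 t^{2}}{3} + \frac{3 t}{2} + 3 \right)} + C.
The condition gives C = 4 \sin{\left(\frac{16}{3} \right)} - (4 \sin{\left(\frac{16}{3} \right)}) = 0.
So G(t) = - 4 \sin{\left(- \frac{4 t^{2}}{3} + \frac{3 t}{2} + 3 \right)}.
Check: d/dt[- 4 \sin{\left(- \frac{4 t^{2}}{3} + \frac{3 t}{2} + 3 \right)}] = \frac{32 t \cos{\left(- \frac{4 t^{2}}{3} + \frac{3 t}{2} + 3 \right)}}{3} - 6 \cos{\left(- \frac{4 t^{2}}{3} + \frac{3 t}{2} + 3 \right)}, which equals G'(t).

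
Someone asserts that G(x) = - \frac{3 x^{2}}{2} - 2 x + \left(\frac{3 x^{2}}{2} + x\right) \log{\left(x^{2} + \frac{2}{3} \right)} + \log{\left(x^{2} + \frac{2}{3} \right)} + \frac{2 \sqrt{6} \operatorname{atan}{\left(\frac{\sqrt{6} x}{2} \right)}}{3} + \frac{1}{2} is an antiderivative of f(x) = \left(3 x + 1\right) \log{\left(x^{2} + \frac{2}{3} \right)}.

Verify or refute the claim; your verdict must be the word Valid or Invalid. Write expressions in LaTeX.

d/dx[G] = 3 x \log{\left(x^{2} + \frac{2}{3} \right)} + \log{\left(x^{2} + \frac{2}{3} \right)}
This equals f(x) exactly, so the claim holds.

Valid: G'(x) = f(x).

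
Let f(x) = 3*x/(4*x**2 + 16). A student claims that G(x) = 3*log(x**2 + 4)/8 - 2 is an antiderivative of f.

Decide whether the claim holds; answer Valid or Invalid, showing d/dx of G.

d/dx[G] = 3*x/(4*x**2 + 16)
This equals f(x) exactly, so the claim holds.

Valid. The derivative of G reproduces f.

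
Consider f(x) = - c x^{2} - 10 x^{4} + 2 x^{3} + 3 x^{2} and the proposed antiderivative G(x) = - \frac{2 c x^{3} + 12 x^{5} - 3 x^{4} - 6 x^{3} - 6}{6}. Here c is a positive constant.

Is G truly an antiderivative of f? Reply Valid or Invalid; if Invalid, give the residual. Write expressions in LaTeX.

d/dx[G] = - c x^{2} - 10 x^{4} + 2 x^{3} + 3 x^{2}
This equals f(x) exactly, so the claim holds.

Valid. The derivative of G reproduces f.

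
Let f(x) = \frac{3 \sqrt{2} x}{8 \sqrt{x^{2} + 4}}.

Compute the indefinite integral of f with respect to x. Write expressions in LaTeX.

F(x) = \frac{3 \sqrt{\frac{x^{2}}{2} + 2}}{4} + C

f matches the chain-rule pattern g'(h)*h' with inner function h(x) = \frac{x^{2}}{2} + 2; substituting u = h(x) collapses the integral.
Check: d/dx[\frac{3 \sqrt{\frac{x^{2}}{2} + 2}}{4}] = \frac{3 \sqrt{2} x}{8 \sqrt{x^{2} + 4}} = f(x).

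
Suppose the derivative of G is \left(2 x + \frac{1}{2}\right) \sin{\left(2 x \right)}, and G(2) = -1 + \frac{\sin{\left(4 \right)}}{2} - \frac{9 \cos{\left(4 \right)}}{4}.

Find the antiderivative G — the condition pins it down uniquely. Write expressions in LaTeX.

G(x) = - x \cos{\left(2 x \right)} + \frac{\sin{\left(2 x \right)}}{2} - \frac{\cos{\left(2 x \right)}}{4} - 1

Recover the given G'(x) by differentiating a candidate G(x); any mismatch rules it out.
A general antiderivative is - x \cos{\left(2 x \right)} + \frac{\sin{\left(2 x \right)}}{2} - \frac{\cos{\left(2 x \right)}}{4} + C.
The condition gives C = -1 + \frac{\sin{\left(4 \right)}}{2} - \frac{9 \cos{\left(4 \right)}}{4} - (\frac{\sin{\left(4 \right)}}{2} - \frac{9 \cos{\left(4 \right)}}{4}) = -1.
So G(x) = - x \cos{\left(2 x \right)} + \frac{\sin{\left(2 x \right)}}{2} - \frac{\cos{\left(2 x \right)}}{4} - 1.
Check: d/dx[- x \cos{\left(2 x \right)} + \frac{\sin{\left(2 x \right)}}{2} - \frac{\cos{\left(2 x \right)}}{4} - 1] = 2 x \sin{\left(2 x \right)} + \frac{\sin{\left(2 x \right)}}{2}, which equals G'(x).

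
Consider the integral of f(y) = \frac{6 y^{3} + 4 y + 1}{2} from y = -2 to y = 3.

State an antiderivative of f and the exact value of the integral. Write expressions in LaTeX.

Recover f(y) by differentiating a candidate F(y); any mismatch rules it out.
F(y) = \frac{9 y^{4} + 12 y^{2} + 6 y + 4}{12} is an antiderivative of f.
Check: d/dy[\frac{9 y^{4} + 12 y^{2} + 6 y + 4}{12}] = 3 y^{3} + 2 y + \frac{1}{2}, which equals f(y).
F(3) = \frac{859}{12}; F(-2) = \frac{46}{3}.
Integral = F(3) - F(-2) = \frac{225}{4}.

Antiderivative: F(y) = \frac{9 y^{4} + 12 y^{2} + 6 y + 4}{12}; value = \frac{225}{4}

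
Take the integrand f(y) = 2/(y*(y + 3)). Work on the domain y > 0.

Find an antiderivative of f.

An antiderivative is F(y) = 2*log(y)/3 - 2*log(y + 3)/3.

Factor the denominator (y*(y + 3)) and decompose: f = -2/(3*(y + 3)) + 2/(3*y); each piece integrates to a log, atan, or power term.
Check: d/dy[2*log(y)/3 - 2*log(y + 3)/3] = 2/(y**2 + 3*y), which equals f(y).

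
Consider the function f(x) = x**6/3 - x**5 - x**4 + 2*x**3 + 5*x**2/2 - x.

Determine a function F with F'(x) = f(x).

Integrate term by term and add the pieces.
Check: d/dx[x**7/21 - x**6/6 - x**5/5 + x**4/2 + 5*x**3/6 - x**2/2] = x**6/3 - x**5 - x**4 + 2*x**3 + 5*x**2/2 - x = f(x).

An antiderivative is F(x) = x**7/21 - x**6/6 - x**5/5 + x**4/2 + 5*x**3/6 - x**2/2.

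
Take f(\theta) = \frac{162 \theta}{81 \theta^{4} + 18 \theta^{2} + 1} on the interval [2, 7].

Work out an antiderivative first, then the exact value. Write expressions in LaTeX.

The substitution u = 3 \theta^{2} + \frac{1}{3} works: f is exactly (dF/du)*(du/d\theta) for that inner function.
F(\theta) = - \frac{3}{3 \theta^{2} + \frac{1}{3}} is an antiderivative of f.
Check: d/d\theta[- \frac{3}{3 \theta^{2} + \frac{1}{3}}] = \frac{162 \theta}{81 \theta^{4} + 18 \theta^{2} + 1} = f(\theta).
F(7) = - \frac{9}{442}; F(2) = - \frac{9}{37}.
Integral = F(7) - F(2) = \frac{3645}{16354}.

Antiderivative: F(\theta) = - \frac{3}{3 \theta^{2} + \frac{1}{3}}; value = \frac{3645}{16354}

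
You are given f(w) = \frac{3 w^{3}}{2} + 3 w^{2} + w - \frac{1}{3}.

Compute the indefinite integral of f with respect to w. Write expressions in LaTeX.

Integrate term by term and add the pieces.
Check: d/dw[\frac{w \left(9 w^{3} + 24 w^{2} + 12 w - 8\right)}{24}] = \frac{3 w^{3}}{2} + 3 w^{2} + w - \frac{1}{3} = f(w).

F(w) = \frac{w \left(9 w^{3} + 24 w^{2} + 12 w - 8\right)}{24} + C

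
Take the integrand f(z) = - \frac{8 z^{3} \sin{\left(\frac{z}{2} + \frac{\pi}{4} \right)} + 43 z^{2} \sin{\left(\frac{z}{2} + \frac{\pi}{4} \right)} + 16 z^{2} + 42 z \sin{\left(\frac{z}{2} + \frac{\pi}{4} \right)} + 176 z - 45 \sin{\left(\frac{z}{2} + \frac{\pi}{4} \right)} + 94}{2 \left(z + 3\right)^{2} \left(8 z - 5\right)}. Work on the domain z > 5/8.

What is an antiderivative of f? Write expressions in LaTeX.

An antiderivative is F(z) = - \log{\left(4 z - \frac{5}{2} \right)} + \cos{\left(\frac{z}{2} + \frac{\pi}{4} \right)} + \frac{5}{z + 3}.

Since d/dz undoes antidifferentiation here, F'(z) = f(z) is required of F(z).
Check: d/dz[- \log{\left(4 z - \frac{5}{2} \right)} + \cos{\left(\frac{z}{2} + \frac{\pi}{4} \right)} + \frac{5}{z + 3}] = \frac{- 8 z^{3} \sin{\left(\frac{z}{2} + \frac{\pi}{4} \right)} - 43 z^{2} \sin{\left(\frac{z}{2} + \frac{\pi}{4} \right)} - 16 z^{2} - 42 z \sin{\left(\frac{z}{2} + \frac{\pi}{4} \right)} - 176 z + 45 \sin{\left(\frac{z}{2} + \frac{\pi}{4} \right)} - 94}{16 z^{3} + 86 z^{2} + 84 z - 90}, which equals f(z).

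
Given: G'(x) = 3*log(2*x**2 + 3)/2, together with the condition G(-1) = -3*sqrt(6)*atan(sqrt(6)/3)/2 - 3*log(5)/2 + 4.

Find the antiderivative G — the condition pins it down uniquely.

For G(x) to be correct, d/dx[G] must agree with the stated G'(x) identically.
A general antiderivative is 3*x*log(2*x**2 + 3)/2 - 3*x + 3*sqrt(6)*atan(sqrt(6)*x/3)/2 + C.
The condition gives C = -3*sqrt(6)*atan(sqrt(6)/3)/2 - 3*log(5)/2 + 4 - (-3*sqrt(6)*atan(sqrt(6)/3)/2 - 3*log(5)/2 + 3) = 1.
So G(x) = 3*x*log(2*x**2 + 3)/2 - 3*x + 3*sqrt(6)*atan(sqrt(6)*x/3)/2 + 1.
Check: d/dx[3*x*log(2*x**2 + 3)/2 - 3*x + 3*sqrt(6)*atan(sqrt(6)*x/3)/2 + 1] = 3*log(2*x**2 + 3)/2 = G'(x).

G(x) = 3*x*log(2*x**2 + 3)/2 - 3*x + 3*sqrt(6)*atan(sqrt(6)*x/3)/2 + 1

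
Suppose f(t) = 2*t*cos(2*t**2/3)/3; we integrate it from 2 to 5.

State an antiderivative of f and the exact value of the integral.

Antiderivative: F(t) = sin(2*t**2/3)/2; value = sin(50/3)/2 - sin(8/3)/2

f matches the chain-rule pattern g'(h)*h' with inner function h(t) = 2*t**2/3; substituting u = h(t) collapses the integral.
F(t) = sin(2*t**2/3)/2 is an antiderivative of f.
Check: d/dt[sin(2*t**2/3)/2] = 2*t*cos(2*t**2/3)/3 = f(t).
F(5) = sin(50/3)/2; F(2) = sin(8/3)/2.
Integral = F(5) - F(2) = sin(50/3)/2 - sin(8/3)/2.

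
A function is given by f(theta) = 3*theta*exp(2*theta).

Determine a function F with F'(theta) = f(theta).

An antiderivative is F(theta) = 3*theta*exp(2*theta)/2 - 3*exp(2*theta)/4.

Recognize the product-rule pattern: f = u'v + uv' with u = 3*theta/2 - 3/4, v = exp(2*theta), so integration by parts undoes it.
Check: d/dtheta[3*theta*exp(2*theta)/2 - 3*exp(2*theta)/4] = 3*theta*exp(2*theta) = f(theta).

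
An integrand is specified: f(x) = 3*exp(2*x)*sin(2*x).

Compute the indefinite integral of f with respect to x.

F(x) = 3*exp(2*x)*sin(2*x)/4 - 3*exp(2*x)*cos(2*x)/4 + C

Whatever form F(x) takes, F'(x) = f(x) is non-negotiable.
Check: d/dx[3*exp(2*x)*sin(2*x)/4 - 3*exp(2*x)*cos(2*x)/4] = 3*exp(2*x)*sin(2*x) = f(x).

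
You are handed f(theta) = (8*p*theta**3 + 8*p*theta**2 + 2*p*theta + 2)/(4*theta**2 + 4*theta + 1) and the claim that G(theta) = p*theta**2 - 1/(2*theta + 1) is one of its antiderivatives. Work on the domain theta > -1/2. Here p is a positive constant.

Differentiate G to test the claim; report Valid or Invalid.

d/dtheta[G] = (8*p*theta**3 + 8*p*theta**2 + 2*p*theta + 2)/(4*theta**2 + 4*theta + 1)
This equals f(theta) exactly, so the claim holds.

Valid. The derivative of G reproduces f.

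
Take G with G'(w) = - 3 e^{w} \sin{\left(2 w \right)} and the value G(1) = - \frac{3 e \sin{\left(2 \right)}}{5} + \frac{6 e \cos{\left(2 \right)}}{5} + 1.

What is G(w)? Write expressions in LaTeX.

G(w) = \frac{- 3 e^{w} \sin{\left(2 w \right)} + 6 e^{w} \cos{\left(2 w \right)} + 5}{5}

Recover the given G'(w) by differentiating a candidate G(w); any mismatch rules it out.
A general antiderivative is - \frac{3 e^{w} \sin{\left(2 w \right)}}{5} + \frac{6 e^{w} \cos{\left(2 w \right)}}{5} + C.
The condition gives C = - \frac{3 e \sin{\left(2 \right)}}{5} + \frac{6 e \cos{\left(2 \right)}}{5} + 1 - (- \frac{3 e \sin{\left(2 \right)}}{5} + \frac{6 e \cos{\left(2 \right)}}{5}) = 1.
So G(w) = \frac{- 3 e^{w} \sin{\left(2 w \right)} + 6 e^{w} \cos{\left(2 w \right)} + 5}{5}.
Check: d/dw[\frac{- 3 e^{w} \sin{\left(2 w \right)} + 6 e^{w} \cos{\left(2 w \right)} + 5}{5}] = - 3 e^{w} \sin{\left(2 w \right)} = G'(w).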